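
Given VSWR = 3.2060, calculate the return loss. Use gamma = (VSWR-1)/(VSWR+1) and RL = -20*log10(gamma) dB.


gamma = (3.2060 - 1) / (3.2060 + 1) = 0.5244888
RL = -20 * log10(0.5244888) = 5.605 dB

5.605 dB


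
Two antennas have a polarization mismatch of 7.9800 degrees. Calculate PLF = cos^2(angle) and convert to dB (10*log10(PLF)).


PLF_linear = cos^2(7.9800 deg) = 0.9807269
PLF_dB = 10 * log10(0.9807269) = -0.08452 dB

-0.08452 dB


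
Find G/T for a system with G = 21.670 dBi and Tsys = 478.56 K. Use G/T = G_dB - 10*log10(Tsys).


G/T = 21.670 - 10*log10(478.56) = 21.670 - 26.79936 = -5.129 dB/K

-5.129 dB/K


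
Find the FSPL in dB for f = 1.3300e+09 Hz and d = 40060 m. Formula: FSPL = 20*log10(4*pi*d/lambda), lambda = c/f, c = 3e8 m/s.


lambda = c / f = 3.0000e+08 / 1.3300e+09 = 0.2255639 m
FSPL = 20 * log10(4*pi*40060/0.2255639) = 127.0 dB

127.0 dB


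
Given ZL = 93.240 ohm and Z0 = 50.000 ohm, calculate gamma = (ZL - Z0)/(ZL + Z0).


gamma = (93.240 - 50.000) / (93.240 + 50.000) = 0.3019

0.3019


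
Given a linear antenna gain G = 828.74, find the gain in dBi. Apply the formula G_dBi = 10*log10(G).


G_dBi = 10 * log10(828.74) = 29.18 dBi

29.18 dBi


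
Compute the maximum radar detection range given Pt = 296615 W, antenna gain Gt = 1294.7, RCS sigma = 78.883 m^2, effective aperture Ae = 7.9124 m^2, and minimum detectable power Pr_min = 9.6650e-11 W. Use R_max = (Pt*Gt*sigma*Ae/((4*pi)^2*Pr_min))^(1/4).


R^4 = 296615*1294.7*78.883*7.9124 / ((4*pi)^2 * 9.6650e-11) = 1.570480e+19
R_max = 1.570480e+19^0.25 = 62952 m

62952 m


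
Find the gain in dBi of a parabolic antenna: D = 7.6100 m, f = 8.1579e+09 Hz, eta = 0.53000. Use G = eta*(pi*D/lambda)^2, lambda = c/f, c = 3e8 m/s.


lambda = c / f = 3.0000e+08 / 8.1579e+09 = 0.03677417 m
G_linear = 0.53000 * (pi * 7.6100 / 0.03677417)^2 = 224005.8
G_dBi = 10 * log10(224005.8) = 53.50 dBi

53.50 dBi


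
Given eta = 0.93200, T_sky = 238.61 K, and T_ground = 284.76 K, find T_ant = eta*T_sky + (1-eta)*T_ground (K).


T_ant = 0.93200 * 238.61 + (1 - 0.93200) * 284.76 = 241.7 K

241.7 K


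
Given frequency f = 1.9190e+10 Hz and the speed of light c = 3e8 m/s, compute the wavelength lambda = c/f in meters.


lambda = c / f = 3.0000e+08 / 1.9190e+10 = 0.01563 m

0.01563 m


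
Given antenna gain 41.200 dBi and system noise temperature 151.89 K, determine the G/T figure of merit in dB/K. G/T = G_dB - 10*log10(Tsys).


G/T = 41.200 - 10*log10(151.89) = 41.200 - 21.81529 = 19.38 dB/K

19.38 dB/K


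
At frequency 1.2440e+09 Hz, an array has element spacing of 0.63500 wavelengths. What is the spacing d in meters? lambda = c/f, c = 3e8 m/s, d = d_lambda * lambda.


lambda = c / f = 3.0000e+08 / 1.2440e+09 = 0.2411576 m
d = 0.63500 * 0.2411576 = 0.1531 m

0.1531 m


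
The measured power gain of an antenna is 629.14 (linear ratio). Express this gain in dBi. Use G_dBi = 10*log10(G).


G_dBi = 10 * log10(629.14) = 27.99 dBi

27.99 dBi


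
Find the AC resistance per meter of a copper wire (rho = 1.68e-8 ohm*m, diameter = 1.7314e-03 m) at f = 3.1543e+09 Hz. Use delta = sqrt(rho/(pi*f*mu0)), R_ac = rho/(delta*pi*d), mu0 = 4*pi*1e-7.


delta = sqrt(1.68e-8 / (pi * 3.1543e+09 * 4*pi*1e-7)) = 1.161511e-06 m
R_ac = 1.68e-8 / (1.161511e-06 * pi * 1.7314e-03) = 2.659 ohm/m

2.659 ohm/m


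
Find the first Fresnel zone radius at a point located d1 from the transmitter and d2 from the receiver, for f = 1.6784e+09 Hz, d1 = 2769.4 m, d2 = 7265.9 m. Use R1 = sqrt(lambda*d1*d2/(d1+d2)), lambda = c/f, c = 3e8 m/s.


lambda = c / f = 3.0000e+08 / 1.6784e+09 = 0.1787417 m
R1 = sqrt(0.1787417 * 2769.4 * 7265.9 / (2769.4 + 7265.9)) = 18.93 m

18.93 m


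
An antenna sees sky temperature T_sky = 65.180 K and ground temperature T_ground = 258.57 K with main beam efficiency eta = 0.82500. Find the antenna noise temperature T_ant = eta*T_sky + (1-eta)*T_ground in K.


T_ant = 0.82500 * 65.180 + (1 - 0.82500) * 258.57 = 99.02 K

99.02 K


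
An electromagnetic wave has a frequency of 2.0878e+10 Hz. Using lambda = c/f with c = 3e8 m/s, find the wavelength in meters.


lambda = c / f = 3.0000e+08 / 2.0878e+10 = 0.01437 m

0.01437 m


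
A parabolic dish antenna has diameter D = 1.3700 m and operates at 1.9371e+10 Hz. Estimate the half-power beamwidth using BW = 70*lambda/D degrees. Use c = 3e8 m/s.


lambda = c / f = 3.0000e+08 / 1.9371e+10 = 0.01548707 m
BW = 70 * 0.01548707 / 1.3700 = 0.7913 deg

0.7913 deg


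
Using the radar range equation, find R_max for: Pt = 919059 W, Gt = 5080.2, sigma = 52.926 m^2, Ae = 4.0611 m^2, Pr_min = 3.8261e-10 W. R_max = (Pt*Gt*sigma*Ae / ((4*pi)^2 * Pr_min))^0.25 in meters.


R^4 = 919059*5080.2*52.926*4.0611 / ((4*pi)^2 * 3.8261e-10) = 1.660967e+19
R_max = 1.660967e+19^0.25 = 63840 m

63840 m


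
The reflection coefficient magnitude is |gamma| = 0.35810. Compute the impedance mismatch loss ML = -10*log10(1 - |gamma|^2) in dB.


ML = -10 * log10(1 - 0.35810^2) = -10 * log10(0.87176439) = 0.5960 dB

0.5960 dB


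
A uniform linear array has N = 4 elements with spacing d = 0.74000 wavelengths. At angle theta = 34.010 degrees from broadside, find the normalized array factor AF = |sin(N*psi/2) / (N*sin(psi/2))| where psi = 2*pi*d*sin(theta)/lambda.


psi = 2*pi*0.74000*sin(34.010 deg) = 2.600672 rad
AF = |sin(4*2.600672/2) / (4*sin(2.600672/2))| = 0.2290

0.2290


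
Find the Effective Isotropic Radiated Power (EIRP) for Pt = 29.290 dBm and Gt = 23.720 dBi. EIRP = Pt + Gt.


EIRP = Pt + Gt = 29.290 + 23.720 = 53.01 dBm

53.01 dBm


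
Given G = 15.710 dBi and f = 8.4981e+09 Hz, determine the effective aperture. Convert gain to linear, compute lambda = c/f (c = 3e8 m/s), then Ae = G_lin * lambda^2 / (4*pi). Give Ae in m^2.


lambda = c / f = 3.0000e+08 / 8.4981e+09 = 0.03530201 m
G_linear = 10^(15.710/10) = 37.23917
Ae = G_linear * lambda^2 / (4*pi) = 37.23917 * 0.03530201^2 / (4*pi) = 3.693e-03 m^2

3.693e-03 m^2


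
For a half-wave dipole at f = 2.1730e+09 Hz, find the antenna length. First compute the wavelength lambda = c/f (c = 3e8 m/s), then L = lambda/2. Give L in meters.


lambda = c / f = 3.0000e+08 / 2.1730e+09 = 0.1380580 m
L = lambda / 2 = 0.1380580 / 2 = 0.06903 m

0.06903 m


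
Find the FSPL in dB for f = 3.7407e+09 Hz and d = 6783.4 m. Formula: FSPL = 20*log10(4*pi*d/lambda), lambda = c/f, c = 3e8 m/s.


lambda = c / f = 3.0000e+08 / 3.7407e+09 = 0.08019889 m
FSPL = 20 * log10(4*pi*6783.4/0.08019889) = 120.5 dB

120.5 dB


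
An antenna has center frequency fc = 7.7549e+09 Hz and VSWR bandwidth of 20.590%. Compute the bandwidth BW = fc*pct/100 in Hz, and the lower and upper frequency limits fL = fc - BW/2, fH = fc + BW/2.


BW = 7.7549e+09 * 20.590/100 = 1.596734e+09 Hz
fL = 7.7549e+09 - 1.596734e+09/2 = 6.957e+09 Hz
fH = 7.7549e+09 + 1.596734e+09/2 = 8.553e+09 Hz

BW=1.597e+09 Hz, fL=6.957e+09 Hz, fH=8.553e+09 Hz


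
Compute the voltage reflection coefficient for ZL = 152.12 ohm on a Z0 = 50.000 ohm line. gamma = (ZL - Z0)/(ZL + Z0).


gamma = (152.12 - 50.000) / (152.12 + 50.000) = 0.5052

0.5052


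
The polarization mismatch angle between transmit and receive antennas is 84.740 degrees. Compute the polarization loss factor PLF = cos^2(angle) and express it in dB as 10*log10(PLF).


PLF_linear = cos^2(84.740 deg) = 8.404382e-03
PLF_dB = 10 * log10(8.404382e-03) = -20.75 dB

-20.75 dB


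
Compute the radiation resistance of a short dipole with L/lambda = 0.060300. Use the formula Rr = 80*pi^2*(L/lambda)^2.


Rr = 80 * pi^2 * (0.060300)^2 = 80 * 9.869604 * 3.636090e-03 = 2.871 ohm

2.871 ohm


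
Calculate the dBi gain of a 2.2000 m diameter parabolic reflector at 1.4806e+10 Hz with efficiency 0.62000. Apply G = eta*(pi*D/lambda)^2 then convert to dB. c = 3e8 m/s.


lambda = c / f = 3.0000e+08 / 1.4806e+10 = 0.02026206 m
G_linear = 0.62000 * (pi * 2.2000 / 0.02026206)^2 = 72138.91
G_dBi = 10 * log10(72138.91) = 48.58 dBi

48.58 dBi


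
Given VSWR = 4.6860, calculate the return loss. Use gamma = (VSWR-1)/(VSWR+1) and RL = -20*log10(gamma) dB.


gamma = (4.6860 - 1) / (4.6860 + 1) = 0.6482589
RL = -20 * log10(0.6482589) = 3.765 dB

3.765 dB


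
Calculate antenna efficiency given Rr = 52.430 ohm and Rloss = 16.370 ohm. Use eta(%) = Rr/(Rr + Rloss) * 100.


eta = 52.430 / (52.430 + 16.370) * 100 = 76.21%

76.21%


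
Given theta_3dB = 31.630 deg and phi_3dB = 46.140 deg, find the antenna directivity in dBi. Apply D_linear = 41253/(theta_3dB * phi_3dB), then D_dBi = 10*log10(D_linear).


D_linear = 41253 / (31.630 * 46.140) = 28.26694
D_dBi = 10 * log10(28.26694) = 14.51 dBi

14.51 dBi


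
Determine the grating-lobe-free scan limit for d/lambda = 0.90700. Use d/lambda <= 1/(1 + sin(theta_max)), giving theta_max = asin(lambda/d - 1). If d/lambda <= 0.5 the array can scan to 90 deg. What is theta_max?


lambda/d - 1 = 1/0.90700 - 1 = 0.1025358
theta_max = asin(0.1025358) = 5.885 deg

5.885 deg


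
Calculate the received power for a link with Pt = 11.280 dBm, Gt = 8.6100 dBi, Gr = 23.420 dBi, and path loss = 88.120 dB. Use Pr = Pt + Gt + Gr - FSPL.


Pr = 11.280 + 8.6100 + 23.420 - 88.120 = -44.81 dBm

-44.81 dBm


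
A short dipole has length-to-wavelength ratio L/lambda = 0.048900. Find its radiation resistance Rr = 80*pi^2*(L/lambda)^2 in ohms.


Rr = 80 * pi^2 * (0.048900)^2 = 80 * 9.869604 * 2.391210e-03 = 1.888 ohm

1.888 ohm


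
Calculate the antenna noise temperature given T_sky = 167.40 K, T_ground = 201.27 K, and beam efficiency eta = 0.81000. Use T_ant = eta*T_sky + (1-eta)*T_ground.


T_ant = 0.81000 * 167.40 + (1 - 0.81000) * 201.27 = 173.8 K

173.8 K


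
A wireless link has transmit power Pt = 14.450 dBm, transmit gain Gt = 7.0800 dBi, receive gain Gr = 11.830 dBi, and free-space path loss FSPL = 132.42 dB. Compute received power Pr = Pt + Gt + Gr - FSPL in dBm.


Pr = 14.450 + 7.0800 + 11.830 - 132.42 = -99.06 dBm

-99.06 dBm


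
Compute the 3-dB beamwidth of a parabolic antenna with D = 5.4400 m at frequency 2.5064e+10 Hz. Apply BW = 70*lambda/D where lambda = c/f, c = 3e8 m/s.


lambda = c / f = 3.0000e+08 / 2.5064e+10 = 0.01196936 m
BW = 70 * 0.01196936 / 5.4400 = 0.1540 deg

0.1540 deg


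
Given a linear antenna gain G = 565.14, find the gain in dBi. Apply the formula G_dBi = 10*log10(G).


G_dBi = 10 * log10(565.14) = 27.52 dBi

27.52 dBi


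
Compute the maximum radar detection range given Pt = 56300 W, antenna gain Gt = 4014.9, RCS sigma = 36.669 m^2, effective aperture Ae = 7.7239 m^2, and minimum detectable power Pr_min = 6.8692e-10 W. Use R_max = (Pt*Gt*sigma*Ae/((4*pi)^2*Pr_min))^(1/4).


R^4 = 56300*4014.9*36.669*7.7239 / ((4*pi)^2 * 6.8692e-10) = 5.901915e+17
R_max = 5.901915e+17^0.25 = 27717 m

27717 m


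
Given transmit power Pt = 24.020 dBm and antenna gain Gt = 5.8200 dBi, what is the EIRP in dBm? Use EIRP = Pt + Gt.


EIRP = Pt + Gt = 24.020 + 5.8200 = 29.84 dBm

29.84 dBm


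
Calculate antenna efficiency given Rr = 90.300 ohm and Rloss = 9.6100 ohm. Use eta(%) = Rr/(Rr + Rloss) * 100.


eta = 90.300 / (90.300 + 9.6100) * 100 = 90.38%

90.38%


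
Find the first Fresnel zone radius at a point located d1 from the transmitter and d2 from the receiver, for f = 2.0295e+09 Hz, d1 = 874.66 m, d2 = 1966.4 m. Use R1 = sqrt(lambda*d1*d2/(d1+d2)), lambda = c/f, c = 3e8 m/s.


lambda = c / f = 3.0000e+08 / 2.0295e+09 = 0.1478197 m
R1 = sqrt(0.1478197 * 874.66 * 1966.4 / (874.66 + 1966.4)) = 9.460 m

9.460 m


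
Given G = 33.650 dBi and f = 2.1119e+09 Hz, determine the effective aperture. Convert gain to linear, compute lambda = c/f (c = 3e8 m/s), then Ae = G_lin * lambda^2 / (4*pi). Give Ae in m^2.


lambda = c / f = 3.0000e+08 / 2.1119e+09 = 0.1420522 m
G_linear = 10^(33.650/10) = 2317.395
Ae = G_linear * lambda^2 / (4*pi) = 2317.395 * 0.1420522^2 / (4*pi) = 3.721 m^2

3.721 m^2


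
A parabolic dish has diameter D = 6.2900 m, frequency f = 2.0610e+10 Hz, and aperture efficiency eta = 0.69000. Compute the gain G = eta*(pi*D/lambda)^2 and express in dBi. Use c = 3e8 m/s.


lambda = c / f = 3.0000e+08 / 2.0610e+10 = 0.01455604 m
G_linear = 0.69000 * (pi * 6.2900 / 0.01455604)^2 = 1.271638e+06
G_dBi = 10 * log10(1.271638e+06) = 61.04 dBi

61.04 dBi


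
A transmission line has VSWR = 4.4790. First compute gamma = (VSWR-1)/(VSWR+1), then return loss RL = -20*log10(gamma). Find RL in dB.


gamma = (4.4790 - 1) / (4.4790 + 1) = 0.6349699
RL = -20 * log10(0.6349699) = 3.945 dB

3.945 dB


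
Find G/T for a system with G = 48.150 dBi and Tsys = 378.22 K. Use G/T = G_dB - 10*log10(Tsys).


G/T = 48.150 - 10*log10(378.22) = 48.150 - 25.77744 = 22.37 dB/K

22.37 dB/K


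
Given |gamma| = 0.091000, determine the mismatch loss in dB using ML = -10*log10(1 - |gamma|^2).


ML = -10 * log10(1 - 0.091000^2) = -10 * log10(0.991719) = 0.03611 dB

0.03611 dB


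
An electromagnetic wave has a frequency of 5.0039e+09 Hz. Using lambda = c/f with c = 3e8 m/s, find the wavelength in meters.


lambda = c / f = 3.0000e+08 / 5.0039e+09 = 0.05995 m

0.05995 m


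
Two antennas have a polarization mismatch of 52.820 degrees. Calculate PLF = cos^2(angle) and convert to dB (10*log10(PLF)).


PLF_linear = cos^2(52.820 deg) = 0.3652039
PLF_dB = 10 * log10(0.3652039) = -4.375 dB

-4.375 dB


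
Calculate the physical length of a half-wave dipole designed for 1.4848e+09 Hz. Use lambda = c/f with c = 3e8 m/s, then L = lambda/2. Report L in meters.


lambda = c / f = 3.0000e+08 / 1.4848e+09 = 0.2020474 m
L = lambda / 2 = 0.2020474 / 2 = 0.1010 m

0.1010 m


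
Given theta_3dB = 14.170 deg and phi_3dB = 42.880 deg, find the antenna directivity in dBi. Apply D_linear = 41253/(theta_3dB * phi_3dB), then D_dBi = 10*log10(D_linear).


D_linear = 41253 / (14.170 * 42.880) = 67.89392
D_dBi = 10 * log10(67.89392) = 18.32 dBi

18.32 dBi


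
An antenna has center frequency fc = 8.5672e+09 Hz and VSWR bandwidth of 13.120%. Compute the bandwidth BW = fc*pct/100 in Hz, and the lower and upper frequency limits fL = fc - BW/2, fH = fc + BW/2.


BW = 8.5672e+09 * 13.120/100 = 1.124017e+09 Hz
fL = 8.5672e+09 - 1.124017e+09/2 = 8.005e+09 Hz
fH = 8.5672e+09 + 1.124017e+09/2 = 9.129e+09 Hz

BW=1.124e+09 Hz, fL=8.005e+09 Hz, fH=9.129e+09 Hz


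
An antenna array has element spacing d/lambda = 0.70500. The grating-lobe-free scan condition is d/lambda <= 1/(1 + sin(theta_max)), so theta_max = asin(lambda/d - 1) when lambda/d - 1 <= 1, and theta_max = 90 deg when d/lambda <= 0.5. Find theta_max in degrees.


lambda/d - 1 = 1/0.70500 - 1 = 0.4184397
theta_max = asin(0.4184397) = 24.74 deg

24.74 deg


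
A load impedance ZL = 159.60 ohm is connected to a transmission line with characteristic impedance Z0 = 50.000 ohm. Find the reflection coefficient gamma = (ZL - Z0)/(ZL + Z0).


gamma = (159.60 - 50.000) / (159.60 + 50.000) = 0.5229

0.5229


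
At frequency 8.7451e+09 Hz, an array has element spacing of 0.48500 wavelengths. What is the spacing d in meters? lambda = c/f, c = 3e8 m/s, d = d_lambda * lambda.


lambda = c / f = 3.0000e+08 / 8.7451e+09 = 0.03430493 m
d = 0.48500 * 0.03430493 = 0.01664 m

0.01664 m


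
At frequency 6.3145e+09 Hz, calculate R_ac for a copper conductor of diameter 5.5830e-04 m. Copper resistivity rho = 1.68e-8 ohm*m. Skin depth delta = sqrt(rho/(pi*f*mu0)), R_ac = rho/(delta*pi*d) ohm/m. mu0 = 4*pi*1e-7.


delta = sqrt(1.68e-8 / (pi * 6.3145e+09 * 4*pi*1e-7)) = 8.209284e-07 m
R_ac = 1.68e-8 / (8.209284e-07 * pi * 5.5830e-04) = 11.67 ohm/m

11.67 ohm/m


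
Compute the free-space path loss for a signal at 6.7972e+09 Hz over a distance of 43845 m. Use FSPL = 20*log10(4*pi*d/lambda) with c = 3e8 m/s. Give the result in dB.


lambda = c / f = 3.0000e+08 / 6.7972e+09 = 0.04413582 m
FSPL = 20 * log10(4*pi*43845/0.04413582) = 141.9 dB

141.9 dB


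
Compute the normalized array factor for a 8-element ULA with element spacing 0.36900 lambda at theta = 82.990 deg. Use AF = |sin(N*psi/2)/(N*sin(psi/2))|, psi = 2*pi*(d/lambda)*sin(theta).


psi = 2*pi*0.36900*sin(82.990 deg) = 2.301164 rad
AF = |sin(8*2.301164/2) / (8*sin(2.301164/2))| = 0.02989

0.02989


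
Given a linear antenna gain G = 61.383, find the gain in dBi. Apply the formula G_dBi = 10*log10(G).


G_dBi = 10 * log10(61.383) = 17.88 dBi

17.88 dBi


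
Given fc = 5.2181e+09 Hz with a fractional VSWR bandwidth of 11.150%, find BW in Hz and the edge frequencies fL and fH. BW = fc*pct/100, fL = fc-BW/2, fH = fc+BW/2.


BW = 5.2181e+09 * 11.150/100 = 5.818182e+08 Hz
fL = 5.2181e+09 - 5.818182e+08/2 = 4.927e+09 Hz
fH = 5.2181e+09 + 5.818182e+08/2 = 5.509e+09 Hz

BW=5.818e+08 Hz, fL=4.927e+09 Hz, fH=5.509e+09 Hz


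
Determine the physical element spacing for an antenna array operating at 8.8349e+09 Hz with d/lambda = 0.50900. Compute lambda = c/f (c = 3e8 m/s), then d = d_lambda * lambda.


lambda = c / f = 3.0000e+08 / 8.8349e+09 = 0.03395624 m
d = 0.50900 * 0.03395624 = 0.01728 m

0.01728 m


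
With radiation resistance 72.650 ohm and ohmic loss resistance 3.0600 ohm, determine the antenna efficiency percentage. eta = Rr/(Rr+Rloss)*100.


eta = 72.650 / (72.650 + 3.0600) * 100 = 95.96%

95.96%


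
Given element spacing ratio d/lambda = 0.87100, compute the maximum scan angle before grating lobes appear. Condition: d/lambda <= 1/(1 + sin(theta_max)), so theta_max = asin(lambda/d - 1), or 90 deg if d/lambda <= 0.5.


lambda/d - 1 = 1/0.87100 - 1 = 0.1481056
theta_max = asin(0.1481056) = 8.517 deg

8.517 deg


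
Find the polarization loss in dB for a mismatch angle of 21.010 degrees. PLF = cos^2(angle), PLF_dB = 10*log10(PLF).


PLF_linear = cos^2(21.010 deg) = 0.8714556
PLF_dB = 10 * log10(0.8714556) = -0.5975 dB

-0.5975 dB


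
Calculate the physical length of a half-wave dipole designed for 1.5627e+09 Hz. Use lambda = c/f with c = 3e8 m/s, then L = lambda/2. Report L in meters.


lambda = c / f = 3.0000e+08 / 1.5627e+09 = 0.1919754 m
L = lambda / 2 = 0.1919754 / 2 = 0.09599 m

0.09599 m


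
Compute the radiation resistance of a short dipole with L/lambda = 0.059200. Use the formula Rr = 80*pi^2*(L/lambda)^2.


Rr = 80 * pi^2 * (0.059200)^2 = 80 * 9.869604 * 3.504640e-03 = 2.767 ohm

2.767 ohm


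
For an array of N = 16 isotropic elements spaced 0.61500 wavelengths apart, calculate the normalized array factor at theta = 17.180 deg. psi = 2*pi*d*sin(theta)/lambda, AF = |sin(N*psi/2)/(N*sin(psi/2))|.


psi = 2*pi*0.61500*sin(17.180 deg) = 1.141374 rad
AF = |sin(16*1.141374/2) / (16*sin(1.141374/2))| = 0.03350

0.03350


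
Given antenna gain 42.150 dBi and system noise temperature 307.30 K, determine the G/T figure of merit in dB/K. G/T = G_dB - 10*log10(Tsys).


G/T = 42.150 - 10*log10(307.30) = 42.150 - 24.87563 = 17.27 dB/K

17.27 dB/K


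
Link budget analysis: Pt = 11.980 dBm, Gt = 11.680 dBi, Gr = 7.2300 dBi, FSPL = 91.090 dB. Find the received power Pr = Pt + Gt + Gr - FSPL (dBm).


Pr = 11.980 + 11.680 + 7.2300 - 91.090 = -60.20 dBm

-60.20 dBm


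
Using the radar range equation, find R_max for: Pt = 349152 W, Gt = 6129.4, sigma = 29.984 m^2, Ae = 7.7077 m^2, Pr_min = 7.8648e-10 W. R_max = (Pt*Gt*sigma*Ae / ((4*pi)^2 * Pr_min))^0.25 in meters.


R^4 = 349152*6129.4*29.984*7.7077 / ((4*pi)^2 * 7.8648e-10) = 3.982350e+18
R_max = 3.982350e+18^0.25 = 44672 m

44672 m


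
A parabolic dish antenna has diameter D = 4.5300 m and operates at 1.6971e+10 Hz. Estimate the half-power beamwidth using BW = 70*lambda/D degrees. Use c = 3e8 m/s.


lambda = c / f = 3.0000e+08 / 1.6971e+10 = 0.01767721 m
BW = 70 * 0.01767721 / 4.5300 = 0.2732 deg

0.2732 deg


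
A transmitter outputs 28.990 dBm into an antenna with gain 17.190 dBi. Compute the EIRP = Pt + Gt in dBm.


EIRP = Pt + Gt = 28.990 + 17.190 = 46.18 dBm

46.18 dBm


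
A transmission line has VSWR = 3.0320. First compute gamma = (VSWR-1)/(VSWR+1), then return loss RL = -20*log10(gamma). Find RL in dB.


gamma = (3.0320 - 1) / (3.0320 + 1) = 0.5039683
RL = -20 * log10(0.5039683) = 5.952 dB

5.952 dB


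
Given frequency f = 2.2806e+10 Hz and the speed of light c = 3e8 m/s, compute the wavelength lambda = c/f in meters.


lambda = c / f = 3.0000e+08 / 2.2806e+10 = 0.01315 m

0.01315 m


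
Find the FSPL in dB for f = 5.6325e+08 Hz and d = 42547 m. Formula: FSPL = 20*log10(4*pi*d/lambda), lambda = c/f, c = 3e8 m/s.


lambda = c / f = 3.0000e+08 / 5.6325e+08 = 0.5326232 m
FSPL = 20 * log10(4*pi*42547/0.5326232) = 120.0 dB

120.0 dB


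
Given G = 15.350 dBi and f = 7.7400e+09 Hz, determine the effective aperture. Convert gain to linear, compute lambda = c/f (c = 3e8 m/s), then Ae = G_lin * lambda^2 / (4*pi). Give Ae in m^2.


lambda = c / f = 3.0000e+08 / 7.7400e+09 = 0.03875969 m
G_linear = 10^(15.350/10) = 34.27678
Ae = G_linear * lambda^2 / (4*pi) = 34.27678 * 0.03875969^2 / (4*pi) = 4.098e-03 m^2

4.098e-03 m^2


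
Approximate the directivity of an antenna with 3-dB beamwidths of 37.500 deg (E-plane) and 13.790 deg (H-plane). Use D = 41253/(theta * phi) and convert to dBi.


D_linear = 41253 / (37.500 * 13.790) = 79.77375
D_dBi = 10 * log10(79.77375) = 19.02 dBi

19.02 dBi


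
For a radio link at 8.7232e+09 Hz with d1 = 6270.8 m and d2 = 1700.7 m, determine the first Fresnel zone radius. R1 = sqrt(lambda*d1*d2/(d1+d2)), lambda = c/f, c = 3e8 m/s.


lambda = c / f = 3.0000e+08 / 8.7232e+09 = 0.03439105 m
R1 = sqrt(0.03439105 * 6270.8 * 1700.7 / (6270.8 + 1700.7)) = 6.783 m

6.783 m


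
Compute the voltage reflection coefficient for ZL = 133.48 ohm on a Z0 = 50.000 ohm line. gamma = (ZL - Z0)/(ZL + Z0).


gamma = (133.48 - 50.000) / (133.48 + 50.000) = 0.4550

0.4550


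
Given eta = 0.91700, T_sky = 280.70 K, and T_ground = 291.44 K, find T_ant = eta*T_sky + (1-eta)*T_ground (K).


T_ant = 0.91700 * 280.70 + (1 - 0.91700) * 291.44 = 281.6 K

281.6 K


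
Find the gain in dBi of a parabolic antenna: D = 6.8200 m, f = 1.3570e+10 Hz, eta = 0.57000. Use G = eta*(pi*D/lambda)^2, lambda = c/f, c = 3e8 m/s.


lambda = c / f = 3.0000e+08 / 1.3570e+10 = 0.02210759 m
G_linear = 0.57000 * (pi * 6.8200 / 0.02210759)^2 = 535378.0
G_dBi = 10 * log10(535378.0) = 57.29 dBi

57.29 dBi


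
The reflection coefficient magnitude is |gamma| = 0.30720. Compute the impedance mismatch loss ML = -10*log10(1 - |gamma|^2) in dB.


ML = -10 * log10(1 - 0.30720^2) = -10 * log10(0.90562816) = 0.4305 dB

0.4305 dB


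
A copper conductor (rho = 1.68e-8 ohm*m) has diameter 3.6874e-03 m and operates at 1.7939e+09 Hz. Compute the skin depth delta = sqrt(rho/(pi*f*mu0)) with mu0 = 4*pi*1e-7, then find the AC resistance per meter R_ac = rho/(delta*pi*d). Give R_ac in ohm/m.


delta = sqrt(1.68e-8 / (pi * 1.7939e+09 * 4*pi*1e-7)) = 1.540195e-06 m
R_ac = 1.68e-8 / (1.540195e-06 * pi * 3.6874e-03) = 0.9416 ohm/m

0.9416 ohm/m


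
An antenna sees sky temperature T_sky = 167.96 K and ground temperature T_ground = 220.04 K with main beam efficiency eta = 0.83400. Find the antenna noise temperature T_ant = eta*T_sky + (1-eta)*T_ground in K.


T_ant = 0.83400 * 167.96 + (1 - 0.83400) * 220.04 = 176.6 K

176.6 K


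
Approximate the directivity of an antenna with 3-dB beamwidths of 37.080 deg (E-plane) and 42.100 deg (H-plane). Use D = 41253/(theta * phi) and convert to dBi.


D_linear = 41253 / (37.080 * 42.100) = 26.42614
D_dBi = 10 * log10(26.42614) = 14.22 dBi

14.22 dBi


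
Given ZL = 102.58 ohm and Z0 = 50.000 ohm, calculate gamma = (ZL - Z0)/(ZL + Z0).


gamma = (102.58 - 50.000) / (102.58 + 50.000) = 0.3446

0.3446


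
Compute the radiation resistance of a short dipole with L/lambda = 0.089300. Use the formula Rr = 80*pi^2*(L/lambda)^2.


Rr = 80 * pi^2 * (0.089300)^2 = 80 * 9.869604 * 7.974490e-03 = 6.296 ohm

6.296 ohm


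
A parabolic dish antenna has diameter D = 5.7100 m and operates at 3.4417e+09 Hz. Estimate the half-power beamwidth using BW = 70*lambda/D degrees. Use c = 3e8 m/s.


lambda = c / f = 3.0000e+08 / 3.4417e+09 = 0.08716623 m
BW = 70 * 0.08716623 / 5.7100 = 1.069 deg

1.069 deg


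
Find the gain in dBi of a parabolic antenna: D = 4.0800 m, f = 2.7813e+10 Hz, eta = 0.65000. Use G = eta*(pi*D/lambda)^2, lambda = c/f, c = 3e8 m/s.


lambda = c / f = 3.0000e+08 / 2.7813e+10 = 0.01078632 m
G_linear = 0.65000 * (pi * 4.0800 / 0.01078632)^2 = 917881.9
G_dBi = 10 * log10(917881.9) = 59.63 dBi

59.63 dBi


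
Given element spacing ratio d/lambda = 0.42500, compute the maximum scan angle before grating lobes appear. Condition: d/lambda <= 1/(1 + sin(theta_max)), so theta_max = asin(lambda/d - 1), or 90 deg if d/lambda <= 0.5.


lambda/d - 1 = 1/0.42500 - 1 = 1.352941 >= 1
d/lambda <= 0.5, so the array can scan to endfire without grating lobes: theta_max = 90 deg

90 deg


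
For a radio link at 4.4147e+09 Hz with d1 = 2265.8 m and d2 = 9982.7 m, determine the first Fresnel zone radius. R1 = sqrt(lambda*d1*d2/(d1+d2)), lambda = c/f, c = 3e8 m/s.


lambda = c / f = 3.0000e+08 / 4.4147e+09 = 0.06795479 m
R1 = sqrt(0.06795479 * 2265.8 * 9982.7 / (2265.8 + 9982.7)) = 11.20 m

11.20 m


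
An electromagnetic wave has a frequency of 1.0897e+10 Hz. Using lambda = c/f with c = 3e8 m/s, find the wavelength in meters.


lambda = c / f = 3.0000e+08 / 1.0897e+10 = 0.02753 m

0.02753 m


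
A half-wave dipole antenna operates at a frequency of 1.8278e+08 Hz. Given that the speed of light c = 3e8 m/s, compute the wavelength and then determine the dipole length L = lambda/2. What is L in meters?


lambda = c / f = 3.0000e+08 / 1.8278e+08 = 1.641317 m
L = lambda / 2 = 1.641317 / 2 = 0.8207 m

0.8207 m


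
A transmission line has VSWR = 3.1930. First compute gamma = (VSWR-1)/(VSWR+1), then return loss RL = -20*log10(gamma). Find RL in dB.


gamma = (3.1930 - 1) / (3.1930 + 1) = 0.5230145
RL = -20 * log10(0.5230145) = 5.630 dB

5.630 dB


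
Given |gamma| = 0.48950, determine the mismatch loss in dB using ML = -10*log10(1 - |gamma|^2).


ML = -10 * log10(1 - 0.48950^2) = -10 * log10(0.76038975) = 1.190 dB

1.190 dB


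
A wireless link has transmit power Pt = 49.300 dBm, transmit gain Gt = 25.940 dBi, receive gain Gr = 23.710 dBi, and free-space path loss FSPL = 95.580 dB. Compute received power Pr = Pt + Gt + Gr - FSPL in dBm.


Pr = 49.300 + 25.940 + 23.710 - 95.580 = 3.37 dBm

3.37 dBm


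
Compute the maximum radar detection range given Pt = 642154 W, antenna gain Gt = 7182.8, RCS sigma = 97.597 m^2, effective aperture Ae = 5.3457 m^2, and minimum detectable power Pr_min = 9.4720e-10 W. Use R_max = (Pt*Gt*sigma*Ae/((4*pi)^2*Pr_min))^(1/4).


R^4 = 642154*7182.8*97.597*5.3457 / ((4*pi)^2 * 9.4720e-10) = 1.608839e+19
R_max = 1.608839e+19^0.25 = 63333 m

63333 m


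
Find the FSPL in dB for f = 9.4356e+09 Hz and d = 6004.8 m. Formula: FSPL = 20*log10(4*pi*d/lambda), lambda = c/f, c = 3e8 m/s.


lambda = c / f = 3.0000e+08 / 9.4356e+09 = 0.03179448 m
FSPL = 20 * log10(4*pi*6004.8/0.03179448) = 127.5 dB

127.5 dB


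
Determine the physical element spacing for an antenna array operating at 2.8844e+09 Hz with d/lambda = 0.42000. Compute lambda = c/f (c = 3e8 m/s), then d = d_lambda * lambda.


lambda = c / f = 3.0000e+08 / 2.8844e+09 = 0.1040078 m
d = 0.42000 * 0.1040078 = 0.04368 m

0.04368 m


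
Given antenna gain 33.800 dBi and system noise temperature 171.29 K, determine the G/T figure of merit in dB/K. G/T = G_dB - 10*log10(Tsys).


G/T = 33.800 - 10*log10(171.29) = 33.800 - 22.33732 = 11.46 dB/K

11.46 dB/K


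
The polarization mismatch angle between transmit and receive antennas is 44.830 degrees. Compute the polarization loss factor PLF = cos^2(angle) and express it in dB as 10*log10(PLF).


PLF_linear = cos^2(44.830 deg) = 0.5029670
PLF_dB = 10 * log10(0.5029670) = -2.985 dB

-2.985 dB


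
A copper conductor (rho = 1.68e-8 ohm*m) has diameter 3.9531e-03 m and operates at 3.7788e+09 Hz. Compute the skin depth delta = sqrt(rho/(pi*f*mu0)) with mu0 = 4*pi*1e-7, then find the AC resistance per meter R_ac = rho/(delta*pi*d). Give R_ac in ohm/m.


delta = sqrt(1.68e-8 / (pi * 3.7788e+09 * 4*pi*1e-7)) = 1.061201e-06 m
R_ac = 1.68e-8 / (1.061201e-06 * pi * 3.9531e-03) = 1.275 ohm/m

1.275 ohm/m


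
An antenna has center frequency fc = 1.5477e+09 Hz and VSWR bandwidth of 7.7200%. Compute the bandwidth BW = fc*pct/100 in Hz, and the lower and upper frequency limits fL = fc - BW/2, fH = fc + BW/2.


BW = 1.5477e+09 * 7.7200/100 = 1.194824e+08 Hz
fL = 1.5477e+09 - 1.194824e+08/2 = 1.488e+09 Hz
fH = 1.5477e+09 + 1.194824e+08/2 = 1.607e+09 Hz

BW=1.195e+08 Hz, fL=1.488e+09 Hz, fH=1.607e+09 Hz


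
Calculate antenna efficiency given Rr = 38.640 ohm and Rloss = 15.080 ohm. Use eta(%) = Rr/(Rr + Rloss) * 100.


eta = 38.640 / (38.640 + 15.080) * 100 = 71.93%

71.93%


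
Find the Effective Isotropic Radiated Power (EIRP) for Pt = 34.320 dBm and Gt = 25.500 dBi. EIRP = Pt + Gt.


EIRP = Pt + Gt = 34.320 + 25.500 = 59.82 dBm

59.82 dBm


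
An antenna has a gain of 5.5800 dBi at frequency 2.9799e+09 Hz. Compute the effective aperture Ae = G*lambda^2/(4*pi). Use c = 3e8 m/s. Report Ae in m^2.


lambda = c / f = 3.0000e+08 / 2.9799e+09 = 0.1006745 m
G_linear = 10^(5.5800/10) = 3.614099
Ae = G_linear * lambda^2 / (4*pi) = 3.614099 * 0.1006745^2 / (4*pi) = 2.915e-03 m^2

2.915e-03 m^2


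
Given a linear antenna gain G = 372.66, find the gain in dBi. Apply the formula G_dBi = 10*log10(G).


G_dBi = 10 * log10(372.66) = 25.71 dBi

25.71 dBi


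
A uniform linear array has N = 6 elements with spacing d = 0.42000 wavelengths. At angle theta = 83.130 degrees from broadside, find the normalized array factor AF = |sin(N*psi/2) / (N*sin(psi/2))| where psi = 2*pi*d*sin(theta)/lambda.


psi = 2*pi*0.42000*sin(83.130 deg) = 2.619991 rad
AF = |sin(6*2.619991/2) / (6*sin(2.619991/2))| = 0.1725

0.1725


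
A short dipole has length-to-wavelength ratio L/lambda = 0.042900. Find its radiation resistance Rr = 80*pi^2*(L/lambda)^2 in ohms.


Rr = 80 * pi^2 * (0.042900)^2 = 80 * 9.869604 * 1.840410e-03 = 1.453 ohm

1.453 ohm


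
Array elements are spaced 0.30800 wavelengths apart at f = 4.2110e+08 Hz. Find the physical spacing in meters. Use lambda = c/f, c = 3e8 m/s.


lambda = c / f = 3.0000e+08 / 4.2110e+08 = 0.7124199 m
d = 0.30800 * 0.7124199 = 0.2194 m

0.2194 m


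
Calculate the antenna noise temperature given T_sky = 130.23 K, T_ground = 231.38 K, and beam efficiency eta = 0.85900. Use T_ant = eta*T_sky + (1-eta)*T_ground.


T_ant = 0.85900 * 130.23 + (1 - 0.85900) * 231.38 = 144.5 K

144.5 K


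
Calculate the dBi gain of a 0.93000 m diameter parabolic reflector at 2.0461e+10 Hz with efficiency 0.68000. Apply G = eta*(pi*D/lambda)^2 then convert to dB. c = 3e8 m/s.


lambda = c / f = 3.0000e+08 / 2.0461e+10 = 0.01466204 m
G_linear = 0.68000 * (pi * 0.93000 / 0.01466204)^2 = 27001.37
G_dBi = 10 * log10(27001.37) = 44.31 dBi

44.31 dBi


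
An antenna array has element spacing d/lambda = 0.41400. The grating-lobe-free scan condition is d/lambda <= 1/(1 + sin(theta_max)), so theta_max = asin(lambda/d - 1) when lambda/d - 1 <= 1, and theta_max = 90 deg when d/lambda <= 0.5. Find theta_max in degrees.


lambda/d - 1 = 1/0.41400 - 1 = 1.415459 >= 1
d/lambda <= 0.5, so the array can scan to endfire without grating lobes: theta_max = 90 deg

90 deg


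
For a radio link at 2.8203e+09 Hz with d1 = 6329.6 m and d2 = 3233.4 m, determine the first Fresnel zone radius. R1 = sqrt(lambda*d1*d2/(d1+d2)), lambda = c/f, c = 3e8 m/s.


lambda = c / f = 3.0000e+08 / 2.8203e+09 = 0.1063717 m
R1 = sqrt(0.1063717 * 6329.6 * 3233.4 / (6329.6 + 3233.4)) = 15.09 m

15.09 m


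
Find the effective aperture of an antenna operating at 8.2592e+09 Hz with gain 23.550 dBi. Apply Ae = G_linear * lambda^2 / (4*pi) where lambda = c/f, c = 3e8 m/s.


lambda = c / f = 3.0000e+08 / 8.2592e+09 = 0.03632313 m
G_linear = 10^(23.550/10) = 226.4644
Ae = G_linear * lambda^2 / (4*pi) = 226.4644 * 0.03632313^2 / (4*pi) = 0.02378 m^2

0.02378 m^2


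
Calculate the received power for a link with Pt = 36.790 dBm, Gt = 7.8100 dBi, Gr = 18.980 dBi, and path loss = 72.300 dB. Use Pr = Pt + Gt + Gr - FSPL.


Pr = 36.790 + 7.8100 + 18.980 - 72.300 = -8.72 dBm

-8.72 dBm


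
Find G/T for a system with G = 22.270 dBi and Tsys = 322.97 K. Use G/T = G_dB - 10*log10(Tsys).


G/T = 22.270 - 10*log10(322.97) = 22.270 - 25.09162 = -2.822 dB/K

-2.822 dB/K


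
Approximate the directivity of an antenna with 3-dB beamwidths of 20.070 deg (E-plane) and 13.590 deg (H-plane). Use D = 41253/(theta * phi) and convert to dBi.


D_linear = 41253 / (20.070 * 13.590) = 151.2477
D_dBi = 10 * log10(151.2477) = 21.80 dBi

21.80 dBi


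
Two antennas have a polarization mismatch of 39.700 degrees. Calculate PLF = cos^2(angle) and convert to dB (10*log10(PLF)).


PLF_linear = cos^2(39.700 deg) = 0.5919757
PLF_dB = 10 * log10(0.5919757) = -2.277 dB

-2.277 dB


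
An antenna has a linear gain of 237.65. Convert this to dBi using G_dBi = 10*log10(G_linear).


G_dBi = 10 * log10(237.65) = 23.76 dBi

23.76 dBi


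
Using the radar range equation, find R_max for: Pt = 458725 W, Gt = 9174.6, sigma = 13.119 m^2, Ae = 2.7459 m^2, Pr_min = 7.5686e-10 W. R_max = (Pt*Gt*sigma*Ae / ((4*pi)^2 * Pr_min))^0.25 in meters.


R^4 = 458725*9174.6*13.119*2.7459 / ((4*pi)^2 * 7.5686e-10) = 1.268498e+18
R_max = 1.268498e+18^0.25 = 33560 m

33560 m


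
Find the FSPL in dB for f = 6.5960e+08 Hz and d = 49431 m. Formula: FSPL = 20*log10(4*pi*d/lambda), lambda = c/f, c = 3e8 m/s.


lambda = c / f = 3.0000e+08 / 6.5960e+08 = 0.4548211 m
FSPL = 20 * log10(4*pi*49431/0.4548211) = 122.7 dB

122.7 dB


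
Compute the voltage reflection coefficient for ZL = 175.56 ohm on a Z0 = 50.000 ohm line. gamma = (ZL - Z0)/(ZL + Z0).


gamma = (175.56 - 50.000) / (175.56 + 50.000) = 0.5567

0.5567


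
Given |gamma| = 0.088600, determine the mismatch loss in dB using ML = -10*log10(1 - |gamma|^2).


ML = -10 * log10(1 - 0.088600^2) = -10 * log10(0.99215004) = 0.03423 dB

0.03423 dB


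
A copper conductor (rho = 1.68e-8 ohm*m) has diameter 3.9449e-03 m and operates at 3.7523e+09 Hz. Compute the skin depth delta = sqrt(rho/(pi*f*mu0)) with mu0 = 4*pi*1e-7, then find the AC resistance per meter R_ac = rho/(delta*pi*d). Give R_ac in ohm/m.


delta = sqrt(1.68e-8 / (pi * 3.7523e+09 * 4*pi*1e-7)) = 1.064942e-06 m
R_ac = 1.68e-8 / (1.064942e-06 * pi * 3.9449e-03) = 1.273 ohm/m

1.273 ohm/m


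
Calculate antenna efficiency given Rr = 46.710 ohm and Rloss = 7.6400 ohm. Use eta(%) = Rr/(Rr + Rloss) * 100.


eta = 46.710 / (46.710 + 7.6400) * 100 = 85.94%

85.94%


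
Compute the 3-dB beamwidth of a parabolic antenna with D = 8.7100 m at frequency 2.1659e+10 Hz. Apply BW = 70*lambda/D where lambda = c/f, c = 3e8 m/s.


lambda = c / f = 3.0000e+08 / 2.1659e+10 = 0.01385105 m
BW = 70 * 0.01385105 / 8.7100 = 0.1113 deg

0.1113 deg


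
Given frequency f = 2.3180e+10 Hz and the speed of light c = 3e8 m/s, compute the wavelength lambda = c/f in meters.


lambda = c / f = 3.0000e+08 / 2.3180e+10 = 0.01294 m

0.01294 m


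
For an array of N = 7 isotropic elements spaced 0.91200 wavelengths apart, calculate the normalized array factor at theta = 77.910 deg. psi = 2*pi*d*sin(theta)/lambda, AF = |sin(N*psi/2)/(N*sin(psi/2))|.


psi = 2*pi*0.91200*sin(77.910 deg) = 5.603167 rad
AF = |sin(7*5.603167/2) / (7*sin(5.603167/2))| = 0.2956

0.2956


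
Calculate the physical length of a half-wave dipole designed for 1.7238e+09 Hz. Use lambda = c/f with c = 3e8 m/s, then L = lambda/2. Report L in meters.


lambda = c / f = 3.0000e+08 / 1.7238e+09 = 0.1740341 m
L = lambda / 2 = 0.1740341 / 2 = 0.08702 m

0.08702 m


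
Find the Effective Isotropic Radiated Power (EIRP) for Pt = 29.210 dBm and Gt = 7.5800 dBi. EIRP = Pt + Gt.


EIRP = Pt + Gt = 29.210 + 7.5800 = 36.79 dBm

36.79 dBm


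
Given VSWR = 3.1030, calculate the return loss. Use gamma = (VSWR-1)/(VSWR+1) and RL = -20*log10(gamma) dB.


gamma = (3.1030 - 1) / (3.1030 + 1) = 0.5125518
RL = -20 * log10(0.5125518) = 5.805 dB

5.805 dB


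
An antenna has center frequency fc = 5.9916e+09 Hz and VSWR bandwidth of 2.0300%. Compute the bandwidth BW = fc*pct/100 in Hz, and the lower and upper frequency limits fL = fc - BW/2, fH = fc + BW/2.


BW = 5.9916e+09 * 2.0300/100 = 1.216295e+08 Hz
fL = 5.9916e+09 - 1.216295e+08/2 = 5.931e+09 Hz
fH = 5.9916e+09 + 1.216295e+08/2 = 6.052e+09 Hz

BW=1.216e+08 Hz, fL=5.931e+09 Hz, fH=6.052e+09 Hz


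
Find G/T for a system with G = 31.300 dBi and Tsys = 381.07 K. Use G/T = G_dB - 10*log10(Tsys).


G/T = 31.300 - 10*log10(381.07) = 31.300 - 25.81005 = 5.490 dB/K

5.490 dB/K


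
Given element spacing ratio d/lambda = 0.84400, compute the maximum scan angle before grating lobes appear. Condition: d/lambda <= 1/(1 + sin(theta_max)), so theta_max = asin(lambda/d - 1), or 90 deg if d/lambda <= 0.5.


lambda/d - 1 = 1/0.84400 - 1 = 0.1848341
theta_max = asin(0.1848341) = 10.65 deg

10.65 deg


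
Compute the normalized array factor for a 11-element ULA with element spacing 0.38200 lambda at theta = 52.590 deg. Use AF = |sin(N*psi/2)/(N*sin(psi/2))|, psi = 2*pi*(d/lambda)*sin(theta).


psi = 2*pi*0.38200*sin(52.590 deg) = 1.906481 rad
AF = |sin(11*1.906481/2) / (11*sin(1.906481/2))| = 0.09732

0.09732


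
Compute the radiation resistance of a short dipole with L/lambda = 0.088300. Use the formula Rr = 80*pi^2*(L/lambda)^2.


Rr = 80 * pi^2 * (0.088300)^2 = 80 * 9.869604 * 7.796890e-03 = 6.156 ohm

6.156 ohm


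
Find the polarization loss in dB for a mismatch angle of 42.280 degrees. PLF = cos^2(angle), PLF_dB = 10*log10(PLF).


PLF_linear = cos^2(42.280 deg) = 0.5474017
PLF_dB = 10 * log10(0.5474017) = -2.617 dB

-2.617 dB


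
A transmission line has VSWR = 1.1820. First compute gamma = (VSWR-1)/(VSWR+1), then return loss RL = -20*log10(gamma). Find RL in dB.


gamma = (1.1820 - 1) / (1.1820 + 1) = 0.08340972
RL = -20 * log10(0.08340972) = 21.58 dB

21.58 dB


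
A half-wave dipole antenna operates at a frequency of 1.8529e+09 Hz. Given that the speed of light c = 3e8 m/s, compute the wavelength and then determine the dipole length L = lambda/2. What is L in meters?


lambda = c / f = 3.0000e+08 / 1.8529e+09 = 0.1619084 m
L = lambda / 2 = 0.1619084 / 2 = 0.08095 m

0.08095 m


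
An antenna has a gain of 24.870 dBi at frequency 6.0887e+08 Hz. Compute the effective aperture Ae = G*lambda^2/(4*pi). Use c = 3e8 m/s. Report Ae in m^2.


lambda = c / f = 3.0000e+08 / 6.0887e+08 = 0.4927160 m
G_linear = 10^(24.870/10) = 306.9022
Ae = G_linear * lambda^2 / (4*pi) = 306.9022 * 0.4927160^2 / (4*pi) = 5.929 m^2

5.929 m^2


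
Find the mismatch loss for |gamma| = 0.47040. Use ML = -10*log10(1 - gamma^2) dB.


ML = -10 * log10(1 - 0.47040^2) = -10 * log10(0.77872384) = 1.086 dB

1.086 dB


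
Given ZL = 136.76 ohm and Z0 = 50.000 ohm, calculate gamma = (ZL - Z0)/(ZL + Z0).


gamma = (136.76 - 50.000) / (136.76 + 50.000) = 0.4646

0.4646


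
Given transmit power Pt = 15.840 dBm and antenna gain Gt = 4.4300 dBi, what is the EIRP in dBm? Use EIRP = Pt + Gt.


EIRP = Pt + Gt = 15.840 + 4.4300 = 20.27 dBm

20.27 dBm


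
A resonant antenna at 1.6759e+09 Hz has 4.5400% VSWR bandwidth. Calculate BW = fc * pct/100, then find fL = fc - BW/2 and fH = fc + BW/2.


BW = 1.6759e+09 * 4.5400/100 = 7.608586e+07 Hz
fL = 1.6759e+09 - 7.608586e+07/2 = 1.638e+09 Hz
fH = 1.6759e+09 + 7.608586e+07/2 = 1.714e+09 Hz

BW=7.609e+07 Hz, fL=1.638e+09 Hz, fH=1.714e+09 Hz


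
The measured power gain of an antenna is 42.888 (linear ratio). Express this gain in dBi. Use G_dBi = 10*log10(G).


G_dBi = 10 * log10(42.888) = 16.32 dBi

16.32 dBi
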